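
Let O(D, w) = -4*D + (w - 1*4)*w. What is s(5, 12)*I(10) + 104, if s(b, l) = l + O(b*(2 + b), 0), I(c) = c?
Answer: -1176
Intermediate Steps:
O(D, w) = -4*D + w*(-4 + w) (O(D, w) = -4*D + (w - 4)*w = -4*D + (-4 + w)*w = -4*D + w*(-4 + w))
s(b, l) = l - 4*b*(2 + b) (s(b, l) = l + (0² - 4*b*(2 + b) - 4*0) = l + (0 - 4*b*(2 + b) + 0) = l - 4*b*(2 + b))
s(5, 12)*I(10) + 104 = (12 - 4*5*(2 + 5))*10 + 104 = (12 - 4*5*7)*10 + 104 = (12 - 140)*10 + 104 = -128*10 + 104 = -1280 + 104 = -1176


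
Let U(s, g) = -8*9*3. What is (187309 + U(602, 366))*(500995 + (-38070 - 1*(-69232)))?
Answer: 99562849601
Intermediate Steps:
U(s, g) = -216 (U(s, g) = -72*3 = -216)
(187309 + U(602, 366))*(500995 + (-38070 - 1*(-69232))) = (187309 - 216)*(500995 + (-38070 - 1*(-69232))) = 187093*(500995 + (-38070 + 69232)) = 187093*(500995 + 31162) = 187093*532157 = 99562849601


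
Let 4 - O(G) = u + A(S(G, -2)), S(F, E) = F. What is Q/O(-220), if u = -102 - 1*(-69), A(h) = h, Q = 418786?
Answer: 418786/257 ≈ 1629.5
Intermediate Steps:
u = -33 (u = -102 + 69 = -33)
O(G) = 37 - G (O(G) = 4 - (-33 + G) = 4 + (33 - G) = 37 - G)
Q/O(-220) = 418786/(37 - 1*(-220)) = 418786/(37 + 220) = 418786/257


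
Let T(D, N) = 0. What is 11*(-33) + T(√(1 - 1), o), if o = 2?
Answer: -363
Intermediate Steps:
11*(-33) + T(√(1 - 1), o) = 11*(-33) + 0 = -363 + 0 = -363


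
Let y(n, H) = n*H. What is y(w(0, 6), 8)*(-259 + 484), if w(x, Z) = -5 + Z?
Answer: 1800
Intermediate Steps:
y(n, H) = H*n
y(w(0, 6), 8)*(-259 + 484) = (8*(-5 + 6))*(-259 + 484) = (8*1)*225 = 8*225 = 1800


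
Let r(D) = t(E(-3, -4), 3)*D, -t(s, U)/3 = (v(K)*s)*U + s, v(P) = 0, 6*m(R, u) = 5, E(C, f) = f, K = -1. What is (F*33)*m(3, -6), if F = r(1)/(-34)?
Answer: -165/17 ≈ -9.7059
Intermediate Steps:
m(R, u) = ⅚ (m(R, u) = (⅙)*5 = ⅚)
t(s, U) = -3*s (t(s, U) = -3*((0*s)*U + s) = -3*(0*U + s) = -3*(0 + s) = -3*s)
r(D) = 12*D (r(D) = (-3*(-4))*D = 12*D)
F = -6/17 (F = (12*1)/(-34) = 12*(-1/34) = -6/17 ≈ -0.35294)
(F*33)*m(3, -6) = -6/17*33*(⅚) = -198/17*⅚ = -165/17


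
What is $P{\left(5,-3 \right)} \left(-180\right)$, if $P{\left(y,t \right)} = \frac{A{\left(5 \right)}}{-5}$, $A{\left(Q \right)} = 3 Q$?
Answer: $540$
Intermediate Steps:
$P{\left(y,t \right)} = -3$ ($P{\left(y,t \right)} = \frac{3 \cdot 5}{-5} = 15 \left(- \frac{1}{5}\right) = -3$)
$P{\left(5,-3 \right)} \left(-180\right) = \left(-3\right) \left(-180\right) = 540$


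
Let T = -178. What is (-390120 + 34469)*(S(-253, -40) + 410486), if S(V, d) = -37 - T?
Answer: -146039903177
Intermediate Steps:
S(V, d) = 141 (S(V, d) = -37 - 1*(-178) = -37 + 178 = 141)
(-390120 + 34469)*(S(-253, -40) + 410486) = (-390120 + 34469)*(141 + 410486) = -355651*410627 = -146039903177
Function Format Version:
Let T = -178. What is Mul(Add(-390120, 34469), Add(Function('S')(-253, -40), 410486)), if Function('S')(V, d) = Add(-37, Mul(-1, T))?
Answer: -146039903177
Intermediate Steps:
Function('S')(V, d) = 141 (Function('S')(V, d) = Add(-37, Mul(-1, -178)) = Add(-37, 178) = 141)
Mul(Add(-390120, 34469), Add(Function('S')(-253, -40), 410486)) = Mul(Add(-390120, 34469), Add(141, 410486)) = Mul(-355651, 410627) = -146039903177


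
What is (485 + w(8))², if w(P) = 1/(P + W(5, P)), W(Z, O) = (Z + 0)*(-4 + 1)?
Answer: 11519236/49 ≈ 2.3509e+5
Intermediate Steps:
W(Z, O) = -3*Z (W(Z, O) = Z*(-3) = -3*Z)
w(P) = 1/(-15 + P) (w(P) = 1/(P - 3*5) = 1/(P - 15) = 1/(-15 + P))
(485 + w(8))² = (485 + 1/(-15 + 8))² = (485 + 1/(-7))² = (485 - ⅐)² = (3394/7)² = 11519236/49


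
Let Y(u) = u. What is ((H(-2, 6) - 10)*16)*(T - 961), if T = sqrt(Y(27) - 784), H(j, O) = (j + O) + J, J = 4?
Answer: 30752 - 32*I*sqrt(757) ≈ 30752.0 - 880.44*I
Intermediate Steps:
H(j, O) = 4 + O + j (H(j, O) = (j + O) + 4 = (O + j) + 4 = 4 + O + j)
T = I*sqrt(757) (T = sqrt(27 - 784) = sqrt(-757) = I*sqrt(757) ≈ 27.514*I)
((H(-2, 6) - 10)*16)*(T - 961) = (((4 + 6 - 2) - 10)*16)*(I*sqrt(757) - 961) = ((8 - 10)*16)*(-961 + I*sqrt(757)) = (-2*16)*(-961 + I*sqrt(757)) = -32*(-961 + I*sqrt(757)) = 30752 - 32*I*sqrt(757)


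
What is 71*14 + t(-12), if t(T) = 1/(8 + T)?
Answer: 3975/4 ≈ 993.75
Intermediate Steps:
71*14 + t(-12) = 71*14 + 1/(8 - 12) = 994 + 1/(-4) = 994 - ¼ = 3975/4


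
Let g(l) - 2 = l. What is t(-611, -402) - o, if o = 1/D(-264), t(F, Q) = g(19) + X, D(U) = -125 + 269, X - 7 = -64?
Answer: -5185/144 ≈ -36.007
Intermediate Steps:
X = -57 (X = 7 - 64 = -57)
D(U) = 144
g(l) = 2 + l
t(F, Q) = -36 (t(F, Q) = (2 + 19) - 57 = 21 - 57 = -36)
o = 1/144 ≈ 0.0069444
t(-611, -402) - o = -36 - 1*1/144 = -36 - 1/144 = -5185/144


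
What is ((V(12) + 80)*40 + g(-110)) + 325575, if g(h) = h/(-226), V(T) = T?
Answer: 37205870/113 ≈ 3.2926e+5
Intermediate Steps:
g(h) = -h/226
((V(12) + 80)*40 + g(-110)) + 325575 = ((12 + 80)*40 - 1/226*(-110)) + 325575 = (92*40 + 55/113) + 325575 = (3680 + 55/113) + 325575 = 415895/113 + 325575 = 37205870/113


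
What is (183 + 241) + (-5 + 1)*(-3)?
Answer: 436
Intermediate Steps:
(183 + 241) + (-5 + 1)*(-3) = 424 - 4*(-3) = 424 + 12 = 436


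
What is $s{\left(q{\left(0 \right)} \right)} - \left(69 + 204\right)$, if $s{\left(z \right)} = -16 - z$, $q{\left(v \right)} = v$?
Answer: $-289$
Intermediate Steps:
$s{\left(q{\left(0 \right)} \right)} - \left(69 + 204\right) = \left(-16 - 0\right) - \left(69 + 204\right) = \left(-16 + 0\right) - 273 = -16 - 273 = -289$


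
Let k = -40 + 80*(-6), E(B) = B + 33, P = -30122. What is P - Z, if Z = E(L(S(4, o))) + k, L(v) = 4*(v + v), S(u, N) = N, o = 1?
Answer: -29643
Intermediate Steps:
L(v) = 8*v (L(v) = 4*(2*v) = 8*v)
E(B) = 33 + B
k = -520 (k = -40 - 480 = -520)
Z = -479 (Z = (33 + 8*1) - 520 = (33 + 8) - 520 = 41 - 520 = -479)
P - Z = -30122 - 1*(-479) = -30122 + 479 = -29643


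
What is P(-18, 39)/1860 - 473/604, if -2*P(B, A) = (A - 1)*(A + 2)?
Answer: -168787/140430 ≈ -1.2019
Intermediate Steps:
P(B, A) = -(-1 + A)*(2 + A)/2 (P(B, A) = -(A - 1)*(A + 2)/2 = -(-1 + A)*(2 + A)/2)
P(-18, 39)/1860 - 473/604 = (1 - ½*39 - ½*39²)/1860 - 473/604 = (1 - 39/2 - ½*1521)*(1/1860) - 473*1/604 = (1 - 39/2 - 1521/2)*(1/1860) - 473/604 = -779*1/1860 - 473/604 = -779/1860 - 473/604 = -168787/140430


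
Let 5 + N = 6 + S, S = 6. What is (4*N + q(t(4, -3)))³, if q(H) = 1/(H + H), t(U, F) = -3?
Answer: 4657463/216 ≈ 21562.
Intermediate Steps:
q(H) = 1/(2*H)
N = 7 (N = -5 + (6 + 6) = -5 + 12 = 7)
(4*N + q(t(4, -3)))³ = (4*7 + (½)/(-3))³ = (28 + (½)*(-⅓))³ = (28 - ⅙)³ = (167/6)³ = 4657463/216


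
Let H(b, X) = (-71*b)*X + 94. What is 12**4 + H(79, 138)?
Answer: -753212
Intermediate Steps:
H(b, X) = 94 - 71*X*b (H(b, X) = -71*X*b + 94 = 94 - 71*X*b)
12**4 + H(79, 138) = 12**4 + (94 - 71*138*79) = 20736 + (94 - 774042) = 20736 - 773948 = -753212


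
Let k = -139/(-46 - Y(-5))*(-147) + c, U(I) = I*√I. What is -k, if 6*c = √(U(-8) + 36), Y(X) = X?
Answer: 20433/41 - √(9 - 4*I*√2)/3 ≈ 497.32 + 0.30094*I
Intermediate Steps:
U(I) = I^(3/2)
c = √(36 - 16*I*√2)/6 (c = √((-8)^(3/2) + 36)/6 = √(-16*I*√2 + 36)/6 = √(36 - 16*I*√2)/6 ≈ 1.0443 - 0.30094*I)
k = -20433/41 + √(9 - 4*I*√2)/3 (k = -139/(-46 - 1*(-5))*(-147) + √(9 - 4*I*√2)/3 = -139/(-46 + 5)*(-147) + √(9 - 4*I*√2)/3 = -139/(-41)*(-147) + √(9 - 4*I*√2)/3 = -139*(-1/41)*(-147) + √(9 - 4*I*√2)/3 = (139/41)*(-147) + √(9 - 4*I*√2)/3 = -20433/41 + √(9 - 4*I*√2)/3 ≈ -497.32 - 0.30094*I)
-k = -(-20433/41 + √(9 - 4*I*√2)/3) = 20433/41 - √(9 - 4*I*√2)/3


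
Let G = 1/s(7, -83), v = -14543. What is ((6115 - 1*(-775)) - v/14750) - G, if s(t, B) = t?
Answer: 711479551/103250 ≈ 6890.8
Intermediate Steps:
G = ⅐ (G = 1/7 = ⅐ ≈ 0.14286)
((6115 - 1*(-775)) - v/14750) - G = ((6115 - 1*(-775)) - (-14543)/14750) - 1*⅐ = ((6115 + 775) - (-14543)/14750) - ⅐ = (6890 - 1*(-14543/14750)) - ⅐ = (6890 + 14543/14750) - ⅐ = 101642043/14750 - ⅐ = 711479551/103250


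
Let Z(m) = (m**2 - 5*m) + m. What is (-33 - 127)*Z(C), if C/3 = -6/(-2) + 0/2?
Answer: -7200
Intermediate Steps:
C = 9 (C = 3*(-6/(-2) + 0/2) = 3*(-6*(-1/2) + 0*(1/2)) = 3*(3 + 0) = 3*3 = 9)
Z(m) = m**2 - 4*m
(-33 - 127)*Z(C) = (-33 - 127)*(9*(-4 + 9)) = -1440*5 = -160*45 = -7200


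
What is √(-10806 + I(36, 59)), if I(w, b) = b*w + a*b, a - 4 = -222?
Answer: 2*I*√5386 ≈ 146.78*I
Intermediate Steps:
a = -218 (a = 4 - 222 = -218)
I(w, b) = -218*b + b*w (I(w, b) = b*w - 218*b = -218*b + b*w)
√(-10806 + I(36, 59)) = √(-10806 + 59*(-218 + 36)) = √(-10806 + 59*(-182)) = √(-10806 - 10738) = √(-21544) = 2*I*√5386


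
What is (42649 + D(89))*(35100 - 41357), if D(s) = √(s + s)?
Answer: -266854793 - 6257*√178 ≈ -2.6694e+8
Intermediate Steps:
D(s) = √2*√s (D(s) = √(2*s) = √2*√s)
(42649 + D(89))*(35100 - 41357) = (42649 + √2*√89)*(35100 - 41357) = (42649 + √178)*(-6257) = -266854793 - 6257*√178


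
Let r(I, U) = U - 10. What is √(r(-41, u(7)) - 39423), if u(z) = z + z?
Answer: I*√39419 ≈ 198.54*I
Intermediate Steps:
u(z) = 2*z
r(I, U) = -10 + U
√(r(-41, u(7)) - 39423) = √((-10 + 2*7) - 39423) = √((-10 + 14) - 39423) = √(4 - 39423) = √(-39419) = I*√39419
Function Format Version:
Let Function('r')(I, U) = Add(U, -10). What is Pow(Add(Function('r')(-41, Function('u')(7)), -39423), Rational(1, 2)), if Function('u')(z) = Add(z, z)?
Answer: Mul(I, Pow(39419, Rational(1, 2))) ≈ Mul(198.54, I)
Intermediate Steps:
Function('u')(z) = Mul(2, z)
Function('r')(I, U) = Add(-10, U)
Pow(Add(Function('r')(-41, Function('u')(7)), -39423), Rational(1, 2)) = Pow(Add(Add(-10, Mul(2, 7)), -39423), Rational(1, 2)) = Pow(Add(Add(-10, 14), -39423), Rational(1, 2)) = Pow(Add(4, -39423), Rational(1, 2)) = Pow(-39419, Rational(1, 2)) = Mul(I, Pow(39419, Rational(1, 2)))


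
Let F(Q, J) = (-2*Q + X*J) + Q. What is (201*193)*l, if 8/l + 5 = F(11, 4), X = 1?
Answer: -25862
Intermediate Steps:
F(Q, J) = J - Q (F(Q, J) = (-2*Q + 1*J) + Q = (-2*Q + J) + Q = (J - 2*Q) + Q = J - Q)
l = -2/3 (l = 8/(-5 + (4 - 1*11)) = 8/(-5 + (4 - 11)) = 8/(-5 - 7) = 8/(-12) = 8*(-1/12) = -2/3 ≈ -0.66667)
(201*193)*l = (201*193)*(-2/3) = 38793*(-2/3) = -25862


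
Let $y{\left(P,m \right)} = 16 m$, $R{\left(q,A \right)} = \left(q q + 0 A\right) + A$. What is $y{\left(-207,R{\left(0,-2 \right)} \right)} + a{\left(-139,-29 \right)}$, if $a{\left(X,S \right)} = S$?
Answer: $-61$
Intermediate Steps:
$R{\left(q,A \right)} = A + q^{2}$ ($R{\left(q,A \right)} = \left(q^{2} + 0\right) + A = q^{2} + A = A + q^{2}$)
$y{\left(-207,R{\left(0,-2 \right)} \right)} + a{\left(-139,-29 \right)} = 16 \left(-2 + 0^{2}\right) - 29 = 16 \left(-2 + 0\right) - 29 = 16 \left(-2\right) - 29 = -32 - 29 = -61$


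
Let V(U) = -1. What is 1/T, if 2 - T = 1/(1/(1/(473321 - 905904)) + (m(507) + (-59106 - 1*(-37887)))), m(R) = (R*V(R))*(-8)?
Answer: 449746/899493 ≈ 0.50000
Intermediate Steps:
m(R) = 8*R (m(R) = (R*(-1))*(-8) = -R*(-8) = 8*R)
T = 899493/449746 (T = 2 - 1/(1/(1/(473321 - 905904)) + (8*507 + (-59106 - 1*(-37887)))) = 2 - 1/(1/(1/(-432583)) + (4056 + (-59106 + 37887))) = 2 - 1/(1/(-1/432583) + (4056 - 21219)) = 2 - 1/(-432583 - 17163) = 2 - 1/(-449746) = 2 - 1*(-1/449746) = 2 + 1/449746 = 899493/449746 ≈ 2.0000)
1/T = 1/(899493/449746) = 449746/899493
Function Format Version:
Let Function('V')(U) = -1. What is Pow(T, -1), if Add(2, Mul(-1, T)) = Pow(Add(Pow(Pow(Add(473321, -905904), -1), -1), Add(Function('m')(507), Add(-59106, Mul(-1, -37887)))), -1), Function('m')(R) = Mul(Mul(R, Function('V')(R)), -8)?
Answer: Rational(449746, 899493) ≈ 0.50000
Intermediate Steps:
Function('m')(R) = Mul(8, R) (Function('m')(R) = Mul(Mul(R, -1), -8) = Mul(Mul(-1, R), -8) = Mul(8, R))
T = Rational(899493, 449746) (T = Add(2, Mul(-1, Pow(Add(Pow(Pow(Add(473321, -905904), -1), -1), Add(Mul(8, 507), Add(-59106, Mul(-1, -37887)))), -1))) = Add(2, Mul(-1, Pow(Add(Pow(Pow(-432583, -1), -1), Add(4056, Add(-59106, 37887))), -1))) = Add(2, Mul(-1, Pow(Add(Pow(Rational(-1, 432583), -1), Add(4056, -21219)), -1))) = Add(2, Mul(-1, Pow(Add(-432583, -17163), -1))) = Add(2, Mul(-1, Pow(-449746, -1))) = Add(2, Mul(-1, Rational(-1, 449746))) = Add(2, Rational(1, 449746)) = Rational(899493, 449746) ≈ 2.0000)
Pow(T, -1) = Pow(Rational(899493, 449746), -1) = Rational(449746, 899493)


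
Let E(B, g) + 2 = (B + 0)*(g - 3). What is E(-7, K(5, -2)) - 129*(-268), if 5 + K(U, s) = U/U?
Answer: 34619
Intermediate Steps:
K(U, s) = -4 (K(U, s) = -5 + U/U = -5 + 1 = -4)
E(B, g) = -2 + B*(-3 + g) (E(B, g) = -2 + (B + 0)*(g - 3) = -2 + B*(-3 + g))
E(-7, K(5, -2)) - 129*(-268) = (-2 - 3*(-7) - 7*(-4)) - 129*(-268) = (-2 + 21 + 28) + 34572 = 47 + 34572 = 34619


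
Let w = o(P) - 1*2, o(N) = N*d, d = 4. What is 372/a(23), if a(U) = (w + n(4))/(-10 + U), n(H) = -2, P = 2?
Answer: 1209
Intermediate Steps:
o(N) = 4*N (o(N) = N*4 = 4*N)
w = 6 (w = 4*2 - 1*2 = 8 - 2 = 6)
a(U) = 4/(-10 + U) (a(U) = (6 - 2)/(-10 + U) = 4/(-10 + U))
372/a(23) = 372/((4/(-10 + 23))) = 372/((4/13)) = 372/((4*(1/13))) = 372/(4/13) = 372*(13/4) = 1209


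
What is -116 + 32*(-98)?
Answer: -3252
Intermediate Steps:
-116 + 32*(-98) = -116 - 3136 = -3252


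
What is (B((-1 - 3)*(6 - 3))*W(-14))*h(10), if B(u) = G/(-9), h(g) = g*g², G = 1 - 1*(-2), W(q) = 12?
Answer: -4000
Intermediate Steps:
G = 3 (G = 1 + 2 = 3)
h(g) = g³
B(u) = -⅓ (B(u) = 3/(-9) = 3*(-⅑) = -⅓)
(B((-1 - 3)*(6 - 3))*W(-14))*h(10) = -⅓*12*10³ = -4*1000 = -4000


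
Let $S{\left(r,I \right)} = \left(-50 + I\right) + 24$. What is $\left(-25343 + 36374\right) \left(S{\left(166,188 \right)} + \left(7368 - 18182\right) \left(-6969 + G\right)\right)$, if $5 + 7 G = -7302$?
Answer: $\frac{6690945644214}{7} \approx 9.5585 \cdot 10^{11}$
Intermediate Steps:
$G = - \frac{7307}{7}$ ($G = - \frac{5}{7} + \frac{1}{7} \left(-7302\right) = - \frac{5}{7} - \frac{7302}{7} = - \frac{7307}{7} \approx -1043.9$)
$S{\left(r,I \right)} = -26 + I$
$\left(-25343 + 36374\right) \left(S{\left(166,188 \right)} + \left(7368 - 18182\right) \left(-6969 + G\right)\right) = \left(-25343 + 36374\right) \left(\left(-26 + 188\right) + \left(7368 - 18182\right) \left(-6969 - \frac{7307}{7}\right)\right) = 11031 \left(162 - - \frac{606557260}{7}\right) = 11031 \left(162 + \frac{606557260}{7}\right) = 11031 \cdot \frac{606558394}{7} = \frac{6690945644214}{7}$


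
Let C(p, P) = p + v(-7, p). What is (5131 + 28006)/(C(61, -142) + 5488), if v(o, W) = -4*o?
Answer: 2549/429 ≈ 5.9417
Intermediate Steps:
C(p, P) = 28 + p (C(p, P) = p - 4*(-7) = p + 28 = 28 + p)
(5131 + 28006)/(C(61, -142) + 5488) = (5131 + 28006)/((28 + 61) + 5488) = 33137/(89 + 5488) = 33137/5577 = 33137*(1/5577) = 2549/429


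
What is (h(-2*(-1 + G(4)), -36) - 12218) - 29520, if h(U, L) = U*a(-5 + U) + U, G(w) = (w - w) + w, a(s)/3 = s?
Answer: -41546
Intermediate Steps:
a(s) = 3*s
G(w) = w (G(w) = 0 + w = w)
h(U, L) = U + U*(-15 + 3*U) (h(U, L) = U*(3*(-5 + U)) + U = U*(-15 + 3*U) + U = U + U*(-15 + 3*U))
(h(-2*(-1 + G(4)), -36) - 12218) - 29520 = ((-2*(-1 + 4))*(-14 + 3*(-2*(-1 + 4))) - 12218) - 29520 = ((-2*3)*(-14 + 3*(-2*3)) - 12218) - 29520 = (-6*(-14 + 3*(-6)) - 12218) - 29520 = (-6*(-14 - 18) - 12218) - 29520 = (-6*(-32) - 12218) - 29520 = (192 - 12218) - 29520 = -12026 - 29520 = -41546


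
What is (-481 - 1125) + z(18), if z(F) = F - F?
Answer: -1606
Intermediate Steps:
z(F) = 0
(-481 - 1125) + z(18) = (-481 - 1125) + 0 = -1606 + 0 = -1606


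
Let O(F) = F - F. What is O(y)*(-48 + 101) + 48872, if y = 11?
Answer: 48872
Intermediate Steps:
O(F) = 0
O(y)*(-48 + 101) + 48872 = 0*(-48 + 101) + 48872 = 0*53 + 48872 = 0 + 48872 = 48872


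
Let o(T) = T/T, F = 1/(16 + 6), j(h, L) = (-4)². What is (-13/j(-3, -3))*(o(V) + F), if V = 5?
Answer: -299/352 ≈ -0.84943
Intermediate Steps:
j(h, L) = 16
F = 1/22 ≈ 0.045455
o(T) = 1
(-13/j(-3, -3))*(o(V) + F) = (-13/16)*(1 + 1/22) = -13*1/16*(23/22) = -13/16*23/22 = -299/352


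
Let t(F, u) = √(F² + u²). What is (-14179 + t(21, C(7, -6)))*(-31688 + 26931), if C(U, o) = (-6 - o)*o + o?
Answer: 67449503 - 14271*√53 ≈ 6.7346e+7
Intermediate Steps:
C(U, o) = o + o*(-6 - o) (C(U, o) = o*(-6 - o) + o = o + o*(-6 - o))
(-14179 + t(21, C(7, -6)))*(-31688 + 26931) = (-14179 + √(21² + (-1*(-6)*(5 - 6))²))*(-31688 + 26931) = (-14179 + √(441 + (-1*(-6)*(-1))²))*(-4757) = (-14179 + √(441 + (-6)²))*(-4757) = (-14179 + √(441 + 36))*(-4757) = (-14179 + √477)*(-4757) = (-14179 + 3*√53)*(-4757) = 67449503 - 14271*√53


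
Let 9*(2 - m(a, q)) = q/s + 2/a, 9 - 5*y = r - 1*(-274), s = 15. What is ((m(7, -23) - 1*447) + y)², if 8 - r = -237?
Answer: 267065702656/893025 ≈ 2.9906e+5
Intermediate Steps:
r = 245 (r = 8 - 1*(-237) = 8 + 237 = 245)
y = -102 (y = 9/5 - (245 - 1*(-274))/5 = 9/5 - (245 + 274)/5 = 9/5 - ⅕*519 = 9/5 - 519/5 = -102)
m(a, q) = 2 - 2/(9*a) - q/135 (m(a, q) = 2 - (q/15 + 2/a)/9 = 2 - (2/a + q/15)/9 = 2 + (-2/(9*a) - q/135) = 2 - 2/(9*a) - q/135)
((m(7, -23) - 1*447) + y)² = (((1/135)*(-30 + 7*(270 - 1*(-23)))/7 - 1*447) - 102)² = (((1/135)*(⅐)*(-30 + 7*(270 + 23)) - 447) - 102)² = (((1/135)*(⅐)*(-30 + 7*293) - 447) - 102)² = (((1/135)*(⅐)*(-30 + 2051) - 447) - 102)² = (((1/135)*(⅐)*2021 - 447) - 102)² = ((2021/945 - 447) - 102)² = (-420394/945 - 102)² = (-516784/945)² = 267065702656/893025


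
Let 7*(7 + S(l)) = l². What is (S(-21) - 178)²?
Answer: 14884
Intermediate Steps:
S(l) = -7 + l²/7
(S(-21) - 178)² = ((-7 + (⅐)*(-21)²) - 178)² = ((-7 + (⅐)*441) - 178)² = ((-7 + 63) - 178)² = (56 - 178)² = (-122)² = 14884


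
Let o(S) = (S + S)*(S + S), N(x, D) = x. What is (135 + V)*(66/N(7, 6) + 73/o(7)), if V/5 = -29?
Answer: -9605/98 ≈ -98.010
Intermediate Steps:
V = -145 (V = 5*(-29) = -145)
o(S) = 4*S² (o(S) = (2*S)*(2*S) = 4*S²)
(135 + V)*(66/N(7, 6) + 73/o(7)) = (135 - 145)*(66/7 + 73/((4*7²))) = -10*(66*(⅐) + 73/((4*49))) = -10*(66/7 + 73/196) = -10*1921/196 = -9605/98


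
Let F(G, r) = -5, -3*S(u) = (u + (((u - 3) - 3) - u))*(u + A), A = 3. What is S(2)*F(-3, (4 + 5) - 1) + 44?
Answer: 32/3 ≈ 10.667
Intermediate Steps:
S(u) = -(-6 + u)*(3 + u)/3 (S(u) = -(u + (((u - 3) - 3) - u))*(u + 3)/3 = -(u + (((-3 + u) - 3) - u))*(3 + u)/3 = -(u + ((-6 + u) - u))*(3 + u)/3 = -(u - 6)*(3 + u)/3 = -(-6 + u)*(3 + u)/3)
S(2)*F(-3, (4 + 5) - 1) + 44 = (6 + 2 - ⅓*2²)*(-5) + 44 = (6 + 2 - ⅓*4)*(-5) + 44 = (6 + 2 - 4/3)*(-5) + 44 = (20/3)*(-5) + 44 = -100/3 + 44 = 32/3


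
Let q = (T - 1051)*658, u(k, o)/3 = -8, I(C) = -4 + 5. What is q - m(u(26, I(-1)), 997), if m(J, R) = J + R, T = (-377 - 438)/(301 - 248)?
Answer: -37240413/53 ≈ -7.0265e+5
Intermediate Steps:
I(C) = 1
u(k, o) = -24 (u(k, o) = 3*(-8) = -24)
T = -815/53 ≈ -15.377
q = -37188844/53 (q = (-815/53 - 1051)*658 = -56518/53*658 = -37188844/53 ≈ -7.0168e+5)
q - m(u(26, I(-1)), 997) = -37188844/53 - (-24 + 997) = -37188844/53 - 1*973 = -37188844/53 - 973 = -37240413/53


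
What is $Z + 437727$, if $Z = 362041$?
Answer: $799768$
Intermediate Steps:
$Z + 437727 = 362041 + 437727 = 799768$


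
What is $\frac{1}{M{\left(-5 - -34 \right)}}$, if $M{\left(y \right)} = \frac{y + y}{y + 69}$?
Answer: $\frac{49}{29} \approx 1.6897$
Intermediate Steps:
$M{\left(y \right)} = \frac{2 y}{69 + y}$
$\frac{1}{M{\left(-5 - -34 \right)}} = \frac{1}{2 \left(-5 - -34\right) \frac{1}{69 - -29}} = \frac{1}{2 \left(-5 + 34\right) \frac{1}{69 + \left(-5 + 34\right)}} = \frac{1}{2 \cdot 29 \frac{1}{69 + 29}} = \frac{1}{2 \cdot 29 \cdot \frac{1}{98}} = \frac{1}{\frac{29}{49}} = \frac{49}{29}$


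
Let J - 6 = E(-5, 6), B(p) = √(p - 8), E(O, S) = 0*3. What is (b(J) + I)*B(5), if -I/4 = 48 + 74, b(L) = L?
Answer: -482*I*√3 ≈ -834.85*I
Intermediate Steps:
E(O, S) = 0
B(p) = √(-8 + p)
J = 6 (J = 6 + 0 = 6)
I = -488 (I = -4*(48 + 74) = -4*122 = -488)
(b(J) + I)*B(5) = (6 - 488)*√(-8 + 5) = -482*I*√3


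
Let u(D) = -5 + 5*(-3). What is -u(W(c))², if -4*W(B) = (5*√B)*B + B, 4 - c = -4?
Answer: -400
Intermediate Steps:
c = 8 (c = 4 - 1*(-4) = 4 + 4 = 8)
W(B) = -5*B^(3/2)/4 - B/4 (W(B) = -((5*√B)*B + B)/4 = -(5*B^(3/2) + B)/4 = -(B + 5*B^(3/2))/4 = -5*B^(3/2)/4 - B/4)
u(D) = -20 (u(D) = -5 - 15 = -20)
-u(W(c))² = -1*(-20)² = -1*400 = -400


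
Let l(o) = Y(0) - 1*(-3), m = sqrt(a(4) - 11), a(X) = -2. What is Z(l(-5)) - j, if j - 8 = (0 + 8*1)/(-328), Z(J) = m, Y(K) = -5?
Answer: -327/41 + I*sqrt(13) ≈ -7.9756 + 3.6056*I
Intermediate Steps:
m = I*sqrt(13) (m = sqrt(-2 - 11) = sqrt(-13) = I*sqrt(13) ≈ 3.6056*I)
l(o) = -2 (l(o) = -5 - 1*(-3) = -5 + 3 = -2)
Z(J) = I*sqrt(13)
j = 327/41 (j = 8 + (0 + 8*1)/(-328) = 8 + (0 + 8)*(-1/328) = 8 + 8*(-1/328) = 8 - 1/41 = 327/41 ≈ 7.9756)
Z(l(-5)) - j = I*sqrt(13) - 1*327/41 = I*sqrt(13) - 327/41 = -327/41 + I*sqrt(13)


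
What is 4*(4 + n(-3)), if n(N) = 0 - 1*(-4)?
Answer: 32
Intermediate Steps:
n(N) = 4 (n(N) = 0 + 4 = 4)
4*(4 + n(-3)) = 4*(4 + 4) = 4*8 = 32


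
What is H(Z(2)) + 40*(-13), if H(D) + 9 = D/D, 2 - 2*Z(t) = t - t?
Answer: -528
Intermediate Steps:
Z(t) = 1 (Z(t) = 1 - (t - t)/2 = 1 - 1/2*0 = 1 + 0 = 1)
H(D) = -8 (H(D) = -9 + D/D = -9 + 1 = -8)
H(Z(2)) + 40*(-13) = -8 + 40*(-13) = -8 - 520 = -528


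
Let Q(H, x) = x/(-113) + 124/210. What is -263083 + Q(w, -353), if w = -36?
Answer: -3121435724/11865 ≈ -2.6308e+5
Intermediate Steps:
Q(H, x) = 62/105 - x/113 (Q(H, x) = x*(-1/113) + 124*(1/210) = -x/113 + 62/105 = 62/105 - x/113)
-263083 + Q(w, -353) = -263083 + (62/105 - 1/113*(-353)) = -263083 + (62/105 + 353/113) = -263083 + 44071/11865 = -3121435724/11865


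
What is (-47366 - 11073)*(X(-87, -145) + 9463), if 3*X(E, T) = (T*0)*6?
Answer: -553008257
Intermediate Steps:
X(E, T) = 0 (X(E, T) = ((T*0)*6)/3 = (0*6)/3 = (⅓)*0 = 0)
(-47366 - 11073)*(X(-87, -145) + 9463) = (-47366 - 11073)*(0 + 9463) = -58439*9463 = -553008257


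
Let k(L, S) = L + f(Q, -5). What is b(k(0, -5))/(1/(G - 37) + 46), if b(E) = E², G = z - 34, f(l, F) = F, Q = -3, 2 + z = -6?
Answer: 1975/3633 ≈ 0.54363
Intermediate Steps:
z = -8 (z = -2 - 6 = -8)
G = -42 (G = -8 - 34 = -42)
k(L, S) = -5 + L (k(L, S) = L - 5 = -5 + L)
b(k(0, -5))/(1/(G - 37) + 46) = (-5 + 0)²/(1/(-42 - 37) + 46) = (-5)²/(1/(-79) + 46) = 25/(-1/79 + 46) = 25/(3633/79) = 25*(79/3633) = 1975/3633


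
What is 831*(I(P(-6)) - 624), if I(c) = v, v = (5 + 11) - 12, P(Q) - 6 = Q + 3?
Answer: -515220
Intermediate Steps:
P(Q) = 9 + Q (P(Q) = 6 + (Q + 3) = 6 + (3 + Q) = 9 + Q)
v = 4 (v = 16 - 12 = 4)
I(c) = 4
831*(I(P(-6)) - 624) = 831*(4 - 624) = 831*(-620) = -515220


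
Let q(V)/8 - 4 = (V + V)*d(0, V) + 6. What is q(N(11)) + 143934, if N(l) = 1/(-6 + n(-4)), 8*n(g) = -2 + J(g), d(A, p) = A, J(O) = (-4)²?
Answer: 144014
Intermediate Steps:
J(O) = 16
n(g) = 7/4 (n(g) = (-2 + 16)/8 = (⅛)*14 = 7/4)
N(l) = -4/17 (N(l) = 1/(-6 + 7/4) = 1/(-17/4) = -4/17)
q(V) = 80 (q(V) = 32 + 8*((V + V)*0 + 6) = 32 + 8*((2*V)*0 + 6) = 32 + 8*(0 + 6) = 32 + 8*6 = 32 + 48 = 80)
q(N(11)) + 143934 = 80 + 143934 = 144014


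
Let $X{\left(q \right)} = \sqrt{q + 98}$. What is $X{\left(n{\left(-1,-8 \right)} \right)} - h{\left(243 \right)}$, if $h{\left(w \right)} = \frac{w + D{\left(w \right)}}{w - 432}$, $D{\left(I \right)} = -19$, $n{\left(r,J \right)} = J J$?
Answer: $\frac{32}{27} + 9 \sqrt{2} \approx 13.913$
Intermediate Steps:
$n{\left(r,J \right)} = J^{2}$
$h{\left(w \right)} = \frac{-19 + w}{-432 + w}$ ($h{\left(w \right)} = \frac{w - 19}{w - 432} = \frac{-19 + w}{-432 + w}$)
$X{\left(q \right)} = \sqrt{98 + q}$
$X{\left(n{\left(-1,-8 \right)} \right)} - h{\left(243 \right)} = \sqrt{98 + \left(-8\right)^{2}} - \frac{-19 + 243}{-432 + 243} = \sqrt{98 + 64} - \frac{1}{-189} \cdot 224 = \sqrt{162} - \left(- \frac{1}{189}\right) 224 = 9 \sqrt{2} - - \frac{32}{27} = 9 \sqrt{2} + \frac{32}{27} = \frac{32}{27} + 9 \sqrt{2}$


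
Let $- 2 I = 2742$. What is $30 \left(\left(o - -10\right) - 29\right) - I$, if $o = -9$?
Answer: $531$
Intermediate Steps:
$I = -1371$ ($I = \left(- \frac{1}{2}\right) 2742 = -1371$)
$30 \left(\left(o - -10\right) - 29\right) - I = 30 \left(\left(-9 - -10\right) - 29\right) - -1371 = 30 \left(\left(-9 + 10\right) - 29\right) + 1371 = 30 \left(1 - 29\right) + 1371 = 30 \left(-28\right) + 1371 = -840 + 1371 = 531$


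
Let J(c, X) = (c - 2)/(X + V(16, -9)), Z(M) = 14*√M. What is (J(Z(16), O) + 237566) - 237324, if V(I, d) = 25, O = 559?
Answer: 70691/292 ≈ 242.09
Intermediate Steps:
J(c, X) = (-2 + c)/(25 + X) (J(c, X) = (c - 2)/(X + 25) = (-2 + c)/(25 + X))
(J(Z(16), O) + 237566) - 237324 = ((-2 + 14*√16)/(25 + 559) + 237566) - 237324 = ((-2 + 14*4)/584 + 237566) - 237324 = ((-2 + 56)/584 + 237566) - 237324 = ((1/584)*54 + 237566) - 237324 = (27/292 + 237566) - 237324 = 69369299/292 - 237324 = 70691/292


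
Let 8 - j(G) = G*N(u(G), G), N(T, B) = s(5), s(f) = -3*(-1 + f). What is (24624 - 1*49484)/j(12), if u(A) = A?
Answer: -6215/38 ≈ -163.55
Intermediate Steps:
s(f) = 3 - 3*f
N(T, B) = -12 (N(T, B) = 3 - 3*5 = 3 - 15 = -12)
j(G) = 8 + 12*G (j(G) = 8 - G*(-12) = 8 - (-12)*G = 8 + 12*G)
(24624 - 1*49484)/j(12) = (24624 - 1*49484)/(8 + 12*12) = (24624 - 49484)/(8 + 144) = -24860/152 = -24860*1/152 = -6215/38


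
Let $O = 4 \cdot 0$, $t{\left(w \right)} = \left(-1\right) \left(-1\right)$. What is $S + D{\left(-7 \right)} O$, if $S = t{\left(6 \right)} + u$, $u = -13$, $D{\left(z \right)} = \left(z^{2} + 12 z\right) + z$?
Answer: $-12$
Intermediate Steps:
$D{\left(z \right)} = z^{2} + 13 z$
$t{\left(w \right)} = 1$
$O = 0$
$S = -12$ ($S = 1 - 13 = -12$)
$S + D{\left(-7 \right)} O = -12 + - 7 \left(13 - 7\right) 0 = -12 + \left(-7\right) 6 \cdot 0 = -12 - 0 = -12 + 0 = -12$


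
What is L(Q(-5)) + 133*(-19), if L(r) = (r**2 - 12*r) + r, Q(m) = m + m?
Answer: -2317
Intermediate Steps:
Q(m) = 2*m
L(r) = r**2 - 11*r
L(Q(-5)) + 133*(-19) = (2*(-5))*(-11 + 2*(-5)) + 133*(-19) = -10*(-11 - 10) - 2527 = -10*(-21) - 2527 = 210 - 2527 = -2317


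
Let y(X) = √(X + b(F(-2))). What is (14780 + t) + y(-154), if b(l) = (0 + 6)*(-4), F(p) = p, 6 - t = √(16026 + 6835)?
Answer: 14786 - √22861 + I*√178 ≈ 14635.0 + 13.342*I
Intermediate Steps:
t = 6 - √22861 (t = 6 - √(16026 + 6835) = 6 - √22861 ≈ -145.20)
b(l) = -24 (b(l) = 6*(-4) = -24)
y(X) = √(-24 + X) (y(X) = √(X - 24) = √(-24 + X))
(14780 + t) + y(-154) = (14780 + (6 - √22861)) + √(-24 - 154) = (14786 - √22861) + √(-178) = (14786 - √22861) + I*√178 = 14786 - √22861 + I*√178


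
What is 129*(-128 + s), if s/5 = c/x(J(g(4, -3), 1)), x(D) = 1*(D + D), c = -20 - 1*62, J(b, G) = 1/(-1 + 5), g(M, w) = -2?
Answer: -122292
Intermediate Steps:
J(b, G) = 1/4
c = -82 (c = -20 - 62 = -82)
x(D) = 2*D (x(D) = 1*(2*D) = 2*D)
s = -820 (s = 5*(-82/(2*(1/4))) = 5*(-82/1/2) = 5*(-82*2) = 5*(-164) = -820)
129*(-128 + s) = 129*(-128 - 820) = 129*(-948) = -122292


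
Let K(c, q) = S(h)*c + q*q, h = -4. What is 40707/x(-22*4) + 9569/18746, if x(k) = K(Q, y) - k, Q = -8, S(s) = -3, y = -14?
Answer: 54717191/412412 ≈ 132.68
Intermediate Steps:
K(c, q) = q² - 3*c (K(c, q) = -3*c + q*q = -3*c + q² = q² - 3*c)
x(k) = 220 - k (x(k) = ((-14)² - 3*(-8)) - k = (196 + 24) - k = 220 - k)
40707/x(-22*4) + 9569/18746 = 40707/(220 - (-22)*4) + 9569/18746 = 40707/(220 - 1*(-88)) + 9569*(1/18746) = 40707/(220 + 88) + 1367/2678 = 40707/308 + 1367/2678 = 54717191/412412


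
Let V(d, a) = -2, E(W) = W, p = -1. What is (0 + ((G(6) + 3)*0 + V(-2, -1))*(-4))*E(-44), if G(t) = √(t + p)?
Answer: -352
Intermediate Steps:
G(t) = √(-1 + t) (G(t) = √(t - 1) = √(-1 + t))
(0 + ((G(6) + 3)*0 + V(-2, -1))*(-4))*E(-44) = (0 + ((√(-1 + 6) + 3)*0 - 2)*(-4))*(-44) = (0 + ((√5 + 3)*0 - 2)*(-4))*(-44) = (0 + ((3 + √5)*0 - 2)*(-4))*(-44) = (0 + (0 - 2)*(-4))*(-44) = (0 - 2*(-4))*(-44) = (0 + 8)*(-44) = 8*(-44) = -352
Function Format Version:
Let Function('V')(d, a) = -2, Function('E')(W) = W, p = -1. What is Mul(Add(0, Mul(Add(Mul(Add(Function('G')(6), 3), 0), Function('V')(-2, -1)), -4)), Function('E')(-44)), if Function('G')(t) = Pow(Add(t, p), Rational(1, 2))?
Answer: -352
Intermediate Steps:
Function('G')(t) = Pow(Add(-1, t), Rational(1, 2)) (Function('G')(t) = Pow(Add(t, -1), Rational(1, 2)) = Pow(Add(-1, t), Rational(1, 2)))
Mul(Add(0, Mul(Add(Mul(Add(Function('G')(6), 3), 0), Function('V')(-2, -1)), -4)), Function('E')(-44)) = Mul(Add(0, Mul(Add(Mul(Add(Pow(Add(-1, 6), Rational(1, 2)), 3), 0), -2), -4)), -44) = Mul(Add(0, Mul(Add(Mul(Add(Pow(5, Rational(1, 2)), 3), 0), -2), -4)), -44) = Mul(Add(0, Mul(Add(Mul(Add(3, Pow(5, Rational(1, 2))), 0), -2), -4)), -44) = Mul(Add(0, Mul(Add(0, -2), -4)), -44) = Mul(Add(0, Mul(-2, -4)), -44) = Mul(Add(0, 8), -44) = Mul(8, -44) = -352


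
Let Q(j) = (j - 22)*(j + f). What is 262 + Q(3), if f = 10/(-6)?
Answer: 710/3 ≈ 236.67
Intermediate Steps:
f = -5/3 (f = 10*(-1/6) = -5/3 ≈ -1.6667)
Q(j) = (-22 + j)*(-5/3 + j) (Q(j) = (j - 22)*(j - 5/3) = (-22 + j)*(-5/3 + j))
262 + Q(3) = 262 + (110/3 + 3**2 - 71/3*3) = 262 + (110/3 + 9 - 71) = 262 - 76/3 = 710/3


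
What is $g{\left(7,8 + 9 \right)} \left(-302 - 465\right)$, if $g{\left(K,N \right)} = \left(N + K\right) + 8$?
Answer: $-24544$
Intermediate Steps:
$g{\left(K,N \right)} = 8 + K + N$ ($g{\left(K,N \right)} = \left(K + N\right) + 8 = 8 + K + N$)
$g{\left(7,8 + 9 \right)} \left(-302 - 465\right) = \left(8 + 7 + \left(8 + 9\right)\right) \left(-302 - 465\right) = \left(8 + 7 + 17\right) \left(-767\right) = 32 \left(-767\right) = -24544$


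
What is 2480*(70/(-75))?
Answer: -6944/3 ≈ -2314.7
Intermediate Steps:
2480*(70/(-75)) = 2480*(70*(-1/75)) = 2480*(-14/15) = -6944/3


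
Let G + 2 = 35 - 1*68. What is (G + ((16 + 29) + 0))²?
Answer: 100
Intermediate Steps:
G = -35 (G = -2 + (35 - 1*68) = -2 + (35 - 68) = -2 - 33 = -35)
(G + ((16 + 29) + 0))² = (-35 + ((16 + 29) + 0))² = (-35 + (45 + 0))² = (-35 + 45)² = 10² = 100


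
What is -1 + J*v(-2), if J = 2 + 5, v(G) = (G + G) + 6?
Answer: 13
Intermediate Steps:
v(G) = 6 + 2*G (v(G) = 2*G + 6 = 6 + 2*G)
J = 7
-1 + J*v(-2) = -1 + 7*(6 + 2*(-2)) = -1 + 7*(6 - 4) = -1 + 7*2 = -1 + 14 = 13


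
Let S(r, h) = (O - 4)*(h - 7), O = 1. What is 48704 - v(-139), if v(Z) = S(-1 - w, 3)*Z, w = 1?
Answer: 50372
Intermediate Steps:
S(r, h) = 21 - 3*h (S(r, h) = (1 - 4)*(h - 7) = -3*(-7 + h) = 21 - 3*h)
v(Z) = 12*Z (v(Z) = (21 - 3*3)*Z = (21 - 9)*Z = 12*Z)
48704 - v(-139) = 48704 - 12*(-139) = 48704 - 1*(-1668) = 48704 + 1668 = 50372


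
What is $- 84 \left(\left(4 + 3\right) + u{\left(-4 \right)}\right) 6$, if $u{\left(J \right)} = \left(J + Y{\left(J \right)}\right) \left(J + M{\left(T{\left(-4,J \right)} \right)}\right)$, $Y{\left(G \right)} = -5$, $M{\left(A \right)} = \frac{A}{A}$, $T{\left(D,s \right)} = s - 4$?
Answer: $-17136$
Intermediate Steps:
$T{\left(D,s \right)} = -4 + s$
$M{\left(A \right)} = 1$
$u{\left(J \right)} = \left(1 + J\right) \left(-5 + J\right)$ ($u{\left(J \right)} = \left(J - 5\right) \left(J + 1\right) = \left(-5 + J\right) \left(1 + J\right) = \left(1 + J\right) \left(-5 + J\right)$)
$- 84 \left(\left(4 + 3\right) + u{\left(-4 \right)}\right) 6 = - 84 \left(\left(4 + 3\right) - \left(-11 - 16\right)\right) 6 = - 84 \left(7 + \left(-5 + 16 + 16\right)\right) 6 = - 84 \left(7 + 27\right) 6 = - 84 \cdot 34 \cdot 6 = \left(-84\right) 204 = -17136$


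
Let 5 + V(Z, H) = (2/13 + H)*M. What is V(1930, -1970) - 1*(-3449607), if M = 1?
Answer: 44819218/13 ≈ 3.4476e+6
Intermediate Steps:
V(Z, H) = -63/13 + H (V(Z, H) = -5 + (2/13 + H)*1 = -5 + (2/13 + H) = -63/13 + H)
V(1930, -1970) - 1*(-3449607) = (-63/13 - 1970) - 1*(-3449607) = -25673/13 + 3449607 = 44819218/13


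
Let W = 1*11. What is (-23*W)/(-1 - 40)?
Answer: 253/41 ≈ 6.1707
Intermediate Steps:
W = 11
(-23*W)/(-1 - 40) = (-23*11)/(-1 - 40) = -253/(-41) = -253*(-1/41) = 253/41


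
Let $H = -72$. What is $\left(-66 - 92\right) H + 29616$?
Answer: $40992$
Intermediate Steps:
$\left(-66 - 92\right) H + 29616 = \left(-66 - 92\right) \left(-72\right) + 29616 = \left(-158\right) \left(-72\right) + 29616 = 11376 + 29616 = 40992$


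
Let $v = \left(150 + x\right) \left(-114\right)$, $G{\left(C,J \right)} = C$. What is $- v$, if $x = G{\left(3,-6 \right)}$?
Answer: $17442$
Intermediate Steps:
$x = 3$
$v = -17442$ ($v = \left(150 + 3\right) \left(-114\right) = 153 \left(-114\right) = -17442$)
$- v = \left(-1\right) \left(-17442\right) = 17442$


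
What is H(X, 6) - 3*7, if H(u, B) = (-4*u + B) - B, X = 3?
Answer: -33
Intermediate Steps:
H(u, B) = -4*u (H(u, B) = (B - 4*u) - B = -4*u)
H(X, 6) - 3*7 = -4*3 - 3*7 = -12 - 21 = -33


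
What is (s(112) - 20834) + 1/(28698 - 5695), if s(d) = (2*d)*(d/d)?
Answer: -474091829/23003 ≈ -20610.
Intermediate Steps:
s(d) = 2*d (s(d) = (2*d)*1 = 2*d)
(s(112) - 20834) + 1/(28698 - 5695) = (2*112 - 20834) + 1/(28698 - 5695) = (224 - 20834) + 1/23003 = -20610 + 1/23003 = -474091829/23003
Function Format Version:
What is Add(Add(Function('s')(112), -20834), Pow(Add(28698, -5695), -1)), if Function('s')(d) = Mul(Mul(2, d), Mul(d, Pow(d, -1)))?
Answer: Rational(-474091829, 23003) ≈ -20610.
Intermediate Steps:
Function('s')(d) = Mul(2, d) (Function('s')(d) = Mul(Mul(2, d), 1) = Mul(2, d))
Add(Add(Function('s')(112), -20834), Pow(Add(28698, -5695), -1)) = Add(Add(Mul(2, 112), -20834), Pow(Add(28698, -5695), -1)) = Add(Add(224, -20834), Pow(23003, -1)) = Add(-20610, Rational(1, 23003)) = Rational(-474091829, 23003)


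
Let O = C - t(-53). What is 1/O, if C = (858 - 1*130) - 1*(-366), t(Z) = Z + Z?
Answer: 1/1200 ≈ 0.00083333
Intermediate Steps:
t(Z) = 2*Z
C = 1094 (C = (858 - 130) + 366 = 728 + 366 = 1094)
O = 1200 (O = 1094 - 2*(-53) = 1094 - 1*(-106) = 1094 + 106 = 1200)
1/O = 1/1200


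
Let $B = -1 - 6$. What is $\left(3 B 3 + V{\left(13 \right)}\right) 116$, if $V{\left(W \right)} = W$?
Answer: $-5800$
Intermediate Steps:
$B = -7$ ($B = -1 - 6 = -7$)
$\left(3 B 3 + V{\left(13 \right)}\right) 116 = \left(3 \left(-7\right) 3 + 13\right) 116 = \left(\left(-21\right) 3 + 13\right) 116 = \left(-63 + 13\right) 116 = \left(-50\right) 116 = -5800$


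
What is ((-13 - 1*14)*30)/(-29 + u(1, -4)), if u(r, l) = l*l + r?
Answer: 135/2 ≈ 67.500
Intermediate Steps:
u(r, l) = r + l**2 (u(r, l) = l**2 + r = r + l**2)
((-13 - 1*14)*30)/(-29 + u(1, -4)) = ((-13 - 1*14)*30)/(-29 + (1 + (-4)**2)) = ((-13 - 14)*30)/(-29 + (1 + 16)) = (-27*30)/(-29 + 17) = -810/(-12) = -810*(-1/12) = 135/2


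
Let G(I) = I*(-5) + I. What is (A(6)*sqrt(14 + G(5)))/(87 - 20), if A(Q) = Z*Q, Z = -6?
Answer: -36*I*sqrt(6)/67 ≈ -1.3161*I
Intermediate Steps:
G(I) = -4*I (G(I) = -5*I + I = -4*I)
A(Q) = -6*Q
(A(6)*sqrt(14 + G(5)))/(87 - 20) = ((-6*6)*sqrt(14 - 4*5))/(87 - 20) = -36*sqrt(14 - 20)/67 = -36*I*sqrt(6)*(1/67) = -36*I*sqrt(6)/67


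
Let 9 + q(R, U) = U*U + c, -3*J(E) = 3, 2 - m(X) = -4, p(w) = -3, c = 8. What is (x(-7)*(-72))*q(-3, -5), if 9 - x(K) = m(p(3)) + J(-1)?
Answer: -6912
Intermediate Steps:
m(X) = 6 (m(X) = 2 - 1*(-4) = 2 + 4 = 6)
J(E) = -1 (J(E) = -⅓*3 = -1)
q(R, U) = -1 + U² (q(R, U) = -9 + (U*U + 8) = -9 + (U² + 8) = -9 + (8 + U²) = -1 + U²)
x(K) = 4 (x(K) = 9 - (6 - 1) = 9 - 1*5 = 9 - 5 = 4)
(x(-7)*(-72))*q(-3, -5) = (4*(-72))*(-1 + (-5)²) = -288*(-1 + 25) = -288*24 = -6912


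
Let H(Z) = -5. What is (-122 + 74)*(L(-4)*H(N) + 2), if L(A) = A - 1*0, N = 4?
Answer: -1056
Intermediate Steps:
L(A) = A (L(A) = A + 0 = A)
(-122 + 74)*(L(-4)*H(N) + 2) = (-122 + 74)*(-4*(-5) + 2) = -48*(20 + 2) = -48*22 = -1056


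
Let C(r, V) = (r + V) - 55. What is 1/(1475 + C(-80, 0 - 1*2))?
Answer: 1/1338 ≈ 0.00074738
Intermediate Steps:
C(r, V) = -55 + V + r (C(r, V) = (V + r) - 55 = -55 + V + r)
1/(1475 + C(-80, 0 - 1*2)) = 1/(1475 + (-55 + (0 - 1*2) - 80)) = 1/(1475 + (-55 + (0 - 2) - 80)) = 1/(1475 + (-55 - 2 - 80)) = 1/(1475 - 137) = 1/1338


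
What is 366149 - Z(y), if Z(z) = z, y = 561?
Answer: 365588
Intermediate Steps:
366149 - Z(y) = 366149 - 1*561 = 366149 - 561 = 365588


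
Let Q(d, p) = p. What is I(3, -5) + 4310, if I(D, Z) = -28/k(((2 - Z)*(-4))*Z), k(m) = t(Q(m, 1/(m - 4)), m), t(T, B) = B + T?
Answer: 82062902/19041 ≈ 4309.8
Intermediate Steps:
k(m) = m + 1/(-4 + m) (k(m) = m + 1/(m - 4) = m + 1/(-4 + m))
I(D, Z) = -28*(-4 + Z*(-8 + 4*Z))/(1 + Z*(-8 + 4*Z)*(-4 + Z*(-8 + 4*Z))) (I(D, Z) = -28*(-4 + ((2 - Z)*(-4))*Z)/(1 + (((2 - Z)*(-4))*Z)*(-4 + ((2 - Z)*(-4))*Z)) = -28*(-4 + (-8 + 4*Z)*Z)/(1 + ((-8 + 4*Z)*Z)*(-4 + (-8 + 4*Z)*Z)) = -28*(-4 + Z*(-8 + 4*Z))/(1 + (Z*(-8 + 4*Z))*(-4 + Z*(-8 + 4*Z))) = -28*(-4 + Z*(-8 + 4*Z))/(1 + Z*(-8 + 4*Z)*(-4 + Z*(-8 + 4*Z))))
I(3, -5) + 4310 = 112*(1 - 1*(-5)*(-2 - 5))/(1 + 16*(-5)*(-1 - 5*(-2 - 5))*(-2 - 5)) + 4310 = 112*(1 - 1*(-5)*(-7))/(1 + 16*(-5)*(-1 - 5*(-7))*(-7)) + 4310 = 112*(1 - 35)/(1 + 16*(-5)*(-1 + 35)*(-7)) + 4310 = 112*(-34)/(1 + 16*(-5)*34*(-7)) + 4310 = 112*(-34)/(1 + 19040) + 4310 = 112*(-34)/19041 + 4310 = 112*(1/19041)*(-34) + 4310 = -3808/19041 + 4310 = 82062902/19041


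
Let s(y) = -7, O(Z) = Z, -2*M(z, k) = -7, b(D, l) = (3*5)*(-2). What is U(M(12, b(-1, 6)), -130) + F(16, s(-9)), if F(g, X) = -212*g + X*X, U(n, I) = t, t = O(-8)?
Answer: -3351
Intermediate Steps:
b(D, l) = -30 (b(D, l) = 15*(-2) = -30)
M(z, k) = 7/2 (M(z, k) = -½*(-7) = 7/2)
t = -8
U(n, I) = -8
F(g, X) = X² - 212*g (F(g, X) = -212*g + X² = X² - 212*g)
U(M(12, b(-1, 6)), -130) + F(16, s(-9)) = -8 + ((-7)² - 212*16) = -8 + (49 - 3392) = -8 - 3343 = -3351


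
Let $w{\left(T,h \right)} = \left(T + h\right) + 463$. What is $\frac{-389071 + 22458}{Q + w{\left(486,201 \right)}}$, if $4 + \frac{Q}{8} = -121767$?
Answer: $\frac{366613}{973018} \approx 0.37678$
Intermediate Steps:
$Q = -974168$ ($Q = -32 + 8 \left(-121767\right) = -32 - 974136 = -974168$)
$w{\left(T,h \right)} = 463 + T + h$
$\frac{-389071 + 22458}{Q + w{\left(486,201 \right)}} = \frac{-389071 + 22458}{-974168 + \left(463 + 486 + 201\right)} = - \frac{366613}{-974168 + 1150} = - \frac{366613}{-973018} = \left(-366613\right) \left(- \frac{1}{973018}\right) = \frac{366613}{973018}$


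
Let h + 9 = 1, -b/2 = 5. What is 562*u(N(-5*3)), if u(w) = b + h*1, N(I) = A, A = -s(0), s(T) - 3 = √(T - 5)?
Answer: -10116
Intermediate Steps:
b = -10 (b = -2*5 = -10)
h = -8 (h = -9 + 1 = -8)
s(T) = 3 + √(-5 + T) (s(T) = 3 + √(T - 5) = 3 + √(-5 + T))
A = -3 - I*√5 (A = -(3 + √(-5 + 0)) = -(3 + √(-5)) = -(3 + I*√5) = -3 - I*√5 ≈ -3.0 - 2.2361*I)
N(I) = -3 - I*√5
u(w) = -18 (u(w) = -10 - 8*1 = -10 - 8 = -18)
562*u(N(-5*3)) = 562*(-18) = -10116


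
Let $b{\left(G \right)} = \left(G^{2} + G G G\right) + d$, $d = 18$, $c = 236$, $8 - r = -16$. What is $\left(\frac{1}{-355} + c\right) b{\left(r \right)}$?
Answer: $\frac{1207925622}{355} \approx 3.4026 \cdot 10^{6}$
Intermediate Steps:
$r = 24$ ($r = 8 - -16 = 8 + 16 = 24$)
$b{\left(G \right)} = 18 + G^{2} + G^{3}$ ($b{\left(G \right)} = \left(G^{2} + G G G\right) + 18 = \left(G^{2} + G^{2} G\right) + 18 = \left(G^{2} + G^{3}\right) + 18 = 18 + G^{2} + G^{3}$)
$\left(\frac{1}{-355} + c\right) b{\left(r \right)} = \left(\frac{1}{-355} + 236\right) \left(18 + 24^{2} + 24^{3}\right) = \left(- \frac{1}{355} + 236\right) \left(18 + 576 + 13824\right) = \frac{83779}{355} \cdot 14418 = \frac{1207925622}{355}$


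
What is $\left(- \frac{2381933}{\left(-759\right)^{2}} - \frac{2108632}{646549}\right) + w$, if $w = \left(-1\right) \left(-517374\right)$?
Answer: $\frac{192700742319573997}{372464594469} \approx 5.1737 \cdot 10^{5}$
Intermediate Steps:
$w = 517374$
$\left(- \frac{2381933}{\left(-759\right)^{2}} - \frac{2108632}{646549}\right) + w = \left(- \frac{2381933}{\left(-759\right)^{2}} - \frac{2108632}{646549}\right) + 517374 = \left(- \frac{2381933}{576081} - \frac{2108632}{646549}\right) + 517374 = - \frac{2754779230409}{372464594469} + 517374 = \frac{192700742319573997}{372464594469}$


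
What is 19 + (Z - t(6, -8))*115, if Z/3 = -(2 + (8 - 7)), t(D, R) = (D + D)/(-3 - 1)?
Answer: -671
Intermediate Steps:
t(D, R) = -D/2 (t(D, R) = (2*D)/(-4) = (2*D)*(-¼) = -D/2)
Z = -9 (Z = 3*(-(2 + (8 - 7))) = 3*(-(2 + 1)) = 3*(-1*3) = 3*(-3) = -9)
19 + (Z - t(6, -8))*115 = 19 + (-9 - (-1)*6/2)*115 = 19 + (-9 - 1*(-3))*115 = 19 + (-9 + 3)*115 = 19 - 6*115 = 19 - 690 = -671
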